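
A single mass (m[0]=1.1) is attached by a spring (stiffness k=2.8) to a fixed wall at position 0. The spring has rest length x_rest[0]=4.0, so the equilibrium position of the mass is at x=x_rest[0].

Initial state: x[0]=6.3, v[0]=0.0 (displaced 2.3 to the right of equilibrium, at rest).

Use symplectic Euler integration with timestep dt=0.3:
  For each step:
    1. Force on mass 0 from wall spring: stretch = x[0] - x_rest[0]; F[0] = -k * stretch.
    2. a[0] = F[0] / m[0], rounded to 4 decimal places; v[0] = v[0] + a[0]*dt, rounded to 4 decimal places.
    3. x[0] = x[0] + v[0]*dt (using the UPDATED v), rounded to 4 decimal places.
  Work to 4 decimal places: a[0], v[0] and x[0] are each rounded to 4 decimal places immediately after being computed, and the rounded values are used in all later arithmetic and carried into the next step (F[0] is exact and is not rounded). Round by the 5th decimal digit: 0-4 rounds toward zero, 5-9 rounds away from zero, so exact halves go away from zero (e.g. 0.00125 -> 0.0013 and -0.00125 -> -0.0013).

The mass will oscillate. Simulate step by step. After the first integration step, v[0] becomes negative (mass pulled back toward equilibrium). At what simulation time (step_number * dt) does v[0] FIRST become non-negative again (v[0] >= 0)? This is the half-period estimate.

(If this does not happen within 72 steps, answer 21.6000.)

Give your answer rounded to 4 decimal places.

Step 0: x=[6.3000] v=[0.0000]
Step 1: x=[5.7731] v=[-1.7564]
Step 2: x=[4.8400] v=[-3.1104]
Step 3: x=[3.7144] v=[-3.7519]
Step 4: x=[2.6543] v=[-3.5338]
Step 5: x=[1.9024] v=[-2.5062]
Step 6: x=[1.6311] v=[-0.9044]
Step 7: x=[1.9025] v=[0.9046]
First v>=0 after going negative at step 7, time=2.1000

Answer: 2.1000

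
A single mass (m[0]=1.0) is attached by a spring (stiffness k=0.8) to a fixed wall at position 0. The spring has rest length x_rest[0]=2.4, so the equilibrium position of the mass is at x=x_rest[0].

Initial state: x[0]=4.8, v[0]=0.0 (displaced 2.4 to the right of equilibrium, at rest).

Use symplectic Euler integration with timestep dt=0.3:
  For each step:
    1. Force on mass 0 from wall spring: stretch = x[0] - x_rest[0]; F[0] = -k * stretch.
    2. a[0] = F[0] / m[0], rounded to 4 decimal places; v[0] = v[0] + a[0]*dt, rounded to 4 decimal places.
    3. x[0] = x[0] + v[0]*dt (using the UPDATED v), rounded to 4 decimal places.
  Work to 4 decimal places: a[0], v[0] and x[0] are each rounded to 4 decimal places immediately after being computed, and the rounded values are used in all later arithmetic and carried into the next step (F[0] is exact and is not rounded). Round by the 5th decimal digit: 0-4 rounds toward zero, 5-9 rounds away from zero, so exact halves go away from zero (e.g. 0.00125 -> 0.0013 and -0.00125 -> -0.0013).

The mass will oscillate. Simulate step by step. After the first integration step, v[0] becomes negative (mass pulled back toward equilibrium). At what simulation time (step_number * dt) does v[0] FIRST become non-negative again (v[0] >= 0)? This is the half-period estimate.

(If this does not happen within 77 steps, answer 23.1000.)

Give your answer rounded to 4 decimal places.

Answer: 3.6000

Derivation:
Step 0: x=[4.8000] v=[0.0000]
Step 1: x=[4.6272] v=[-0.5760]
Step 2: x=[4.2941] v=[-1.1105]
Step 3: x=[3.8246] v=[-1.5651]
Step 4: x=[3.2525] v=[-1.9070]
Step 5: x=[2.6190] v=[-2.1116]
Step 6: x=[1.9697] v=[-2.1642]
Step 7: x=[1.3514] v=[-2.0609]
Step 8: x=[0.8086] v=[-1.8092]
Step 9: x=[0.3804] v=[-1.4273]
Step 10: x=[0.0976] v=[-0.9426]
Step 11: x=[-0.0194] v=[-0.3900]
Step 12: x=[0.0378] v=[0.1907]
First v>=0 after going negative at step 12, time=3.6000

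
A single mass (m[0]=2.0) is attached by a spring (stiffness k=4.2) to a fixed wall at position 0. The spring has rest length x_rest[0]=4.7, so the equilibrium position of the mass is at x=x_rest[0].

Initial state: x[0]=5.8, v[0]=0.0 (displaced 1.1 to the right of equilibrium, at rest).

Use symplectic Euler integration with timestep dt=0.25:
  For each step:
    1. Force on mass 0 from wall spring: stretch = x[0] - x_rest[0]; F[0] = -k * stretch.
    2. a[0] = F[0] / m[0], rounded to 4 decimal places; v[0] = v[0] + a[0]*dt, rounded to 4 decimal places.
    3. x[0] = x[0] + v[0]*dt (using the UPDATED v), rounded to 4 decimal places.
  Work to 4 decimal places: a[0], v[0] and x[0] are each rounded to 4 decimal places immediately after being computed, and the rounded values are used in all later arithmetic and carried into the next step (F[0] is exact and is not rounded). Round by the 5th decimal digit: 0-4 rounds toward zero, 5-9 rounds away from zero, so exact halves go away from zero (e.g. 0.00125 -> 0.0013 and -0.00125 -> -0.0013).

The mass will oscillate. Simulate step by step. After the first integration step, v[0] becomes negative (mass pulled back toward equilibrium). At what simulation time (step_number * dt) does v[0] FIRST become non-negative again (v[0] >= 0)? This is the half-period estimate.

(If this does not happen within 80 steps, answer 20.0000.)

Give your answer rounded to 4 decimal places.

Step 0: x=[5.8000] v=[0.0000]
Step 1: x=[5.6556] v=[-0.5775]
Step 2: x=[5.3858] v=[-1.0792]
Step 3: x=[5.0260] v=[-1.4393]
Step 4: x=[4.6234] v=[-1.6105]
Step 5: x=[4.2308] v=[-1.5703]
Step 6: x=[3.8998] v=[-1.3240]
Step 7: x=[3.6738] v=[-0.9039]
Step 8: x=[3.5825] v=[-0.3652]
Step 9: x=[3.6379] v=[0.2215]
First v>=0 after going negative at step 9, time=2.2500

Answer: 2.2500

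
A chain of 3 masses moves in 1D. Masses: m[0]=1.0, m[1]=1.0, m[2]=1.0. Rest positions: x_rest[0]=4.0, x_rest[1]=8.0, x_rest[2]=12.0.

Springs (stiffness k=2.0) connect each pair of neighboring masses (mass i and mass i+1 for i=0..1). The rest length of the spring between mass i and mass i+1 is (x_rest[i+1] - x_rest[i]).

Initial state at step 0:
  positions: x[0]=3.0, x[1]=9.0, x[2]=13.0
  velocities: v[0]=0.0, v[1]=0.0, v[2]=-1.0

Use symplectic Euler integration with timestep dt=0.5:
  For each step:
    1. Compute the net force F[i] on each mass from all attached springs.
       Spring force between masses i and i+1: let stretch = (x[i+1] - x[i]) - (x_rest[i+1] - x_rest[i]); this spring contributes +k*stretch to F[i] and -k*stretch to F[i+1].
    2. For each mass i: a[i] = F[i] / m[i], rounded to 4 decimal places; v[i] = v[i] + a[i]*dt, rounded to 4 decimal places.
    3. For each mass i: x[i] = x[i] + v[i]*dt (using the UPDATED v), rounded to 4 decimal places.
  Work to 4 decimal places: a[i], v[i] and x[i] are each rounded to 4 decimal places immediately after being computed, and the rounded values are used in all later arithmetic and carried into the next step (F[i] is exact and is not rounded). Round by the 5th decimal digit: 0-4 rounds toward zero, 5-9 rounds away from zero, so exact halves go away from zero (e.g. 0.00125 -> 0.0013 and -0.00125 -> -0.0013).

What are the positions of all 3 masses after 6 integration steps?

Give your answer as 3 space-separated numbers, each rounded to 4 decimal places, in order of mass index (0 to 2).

Step 0: x=[3.0000 9.0000 13.0000] v=[0.0000 0.0000 -1.0000]
Step 1: x=[4.0000 8.0000 12.5000] v=[2.0000 -2.0000 -1.0000]
Step 2: x=[5.0000 7.2500 11.7500] v=[2.0000 -1.5000 -1.5000]
Step 3: x=[5.1250 7.6250 10.7500] v=[0.2500 0.7500 -2.0000]
Step 4: x=[4.5000 8.3125 10.1875] v=[-1.2500 1.3750 -1.1250]
Step 5: x=[3.7813 8.0313 10.6875] v=[-1.4375 -0.5625 1.0000]
Step 6: x=[3.1876 6.9532 11.8594] v=[-1.1875 -2.1563 2.3438]

Answer: 3.1876 6.9532 11.8594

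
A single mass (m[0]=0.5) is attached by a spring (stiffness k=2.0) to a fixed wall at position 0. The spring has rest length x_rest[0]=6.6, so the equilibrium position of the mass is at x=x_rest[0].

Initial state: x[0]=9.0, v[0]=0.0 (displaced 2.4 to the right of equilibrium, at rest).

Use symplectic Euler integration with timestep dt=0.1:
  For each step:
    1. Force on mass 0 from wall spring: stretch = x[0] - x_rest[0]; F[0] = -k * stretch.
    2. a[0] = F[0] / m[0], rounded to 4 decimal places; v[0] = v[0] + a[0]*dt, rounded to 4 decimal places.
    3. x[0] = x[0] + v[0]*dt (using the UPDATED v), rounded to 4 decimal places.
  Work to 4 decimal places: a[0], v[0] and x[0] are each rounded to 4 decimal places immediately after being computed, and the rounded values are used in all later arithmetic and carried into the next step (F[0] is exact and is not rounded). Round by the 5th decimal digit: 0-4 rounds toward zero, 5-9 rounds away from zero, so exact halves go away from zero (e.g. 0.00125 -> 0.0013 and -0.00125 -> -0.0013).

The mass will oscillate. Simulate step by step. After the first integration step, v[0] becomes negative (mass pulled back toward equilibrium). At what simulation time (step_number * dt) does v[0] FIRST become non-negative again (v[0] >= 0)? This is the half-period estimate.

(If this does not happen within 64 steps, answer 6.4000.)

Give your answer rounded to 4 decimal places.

Step 0: x=[9.0000] v=[0.0000]
Step 1: x=[8.9040] v=[-0.9600]
Step 2: x=[8.7158] v=[-1.8816]
Step 3: x=[8.4430] v=[-2.7279]
Step 4: x=[8.0965] v=[-3.4651]
Step 5: x=[7.6901] v=[-4.0637]
Step 6: x=[7.2401] v=[-4.4997]
Step 7: x=[6.7645] v=[-4.7557]
Step 8: x=[6.2824] v=[-4.8215]
Step 9: x=[5.8130] v=[-4.6945]
Step 10: x=[5.3750] v=[-4.3797]
Step 11: x=[4.9860] v=[-3.8897]
Step 12: x=[4.6616] v=[-3.2441]
Step 13: x=[4.4147] v=[-2.4687]
Step 14: x=[4.2552] v=[-1.5946]
Step 15: x=[4.1895] v=[-0.6567]
Step 16: x=[4.2203] v=[0.3075]
First v>=0 after going negative at step 16, time=1.6000

Answer: 1.6000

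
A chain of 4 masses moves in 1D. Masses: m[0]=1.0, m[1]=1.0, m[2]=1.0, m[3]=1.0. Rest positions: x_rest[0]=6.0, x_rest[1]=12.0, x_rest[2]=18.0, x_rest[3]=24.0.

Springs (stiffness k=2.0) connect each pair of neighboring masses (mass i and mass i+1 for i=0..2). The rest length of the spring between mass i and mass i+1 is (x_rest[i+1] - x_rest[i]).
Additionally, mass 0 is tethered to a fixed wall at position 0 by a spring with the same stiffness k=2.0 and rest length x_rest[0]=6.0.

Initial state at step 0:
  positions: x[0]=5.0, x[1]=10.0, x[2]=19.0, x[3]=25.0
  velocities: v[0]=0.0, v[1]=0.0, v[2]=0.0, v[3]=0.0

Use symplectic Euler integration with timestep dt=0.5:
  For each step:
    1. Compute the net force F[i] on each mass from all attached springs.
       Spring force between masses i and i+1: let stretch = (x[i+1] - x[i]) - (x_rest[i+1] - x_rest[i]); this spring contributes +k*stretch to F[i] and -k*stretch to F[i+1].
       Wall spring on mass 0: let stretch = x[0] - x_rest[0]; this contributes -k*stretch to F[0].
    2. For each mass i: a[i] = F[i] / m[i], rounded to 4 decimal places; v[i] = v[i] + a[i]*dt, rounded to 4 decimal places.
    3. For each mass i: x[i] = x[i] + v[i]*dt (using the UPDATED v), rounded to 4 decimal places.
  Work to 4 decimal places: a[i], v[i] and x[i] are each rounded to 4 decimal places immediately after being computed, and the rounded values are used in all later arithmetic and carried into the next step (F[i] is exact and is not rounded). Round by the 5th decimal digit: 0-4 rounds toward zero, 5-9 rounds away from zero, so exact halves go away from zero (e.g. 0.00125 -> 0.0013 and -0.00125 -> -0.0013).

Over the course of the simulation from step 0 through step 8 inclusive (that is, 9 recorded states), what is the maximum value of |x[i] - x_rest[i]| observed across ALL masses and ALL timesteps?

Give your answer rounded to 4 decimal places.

Step 0: x=[5.0000 10.0000 19.0000 25.0000] v=[0.0000 0.0000 0.0000 0.0000]
Step 1: x=[5.0000 12.0000 17.5000 25.0000] v=[0.0000 4.0000 -3.0000 0.0000]
Step 2: x=[6.0000 13.2500 17.0000 24.2500] v=[2.0000 2.5000 -1.0000 -1.5000]
Step 3: x=[7.6250 12.7500 18.2500 22.8750] v=[3.2500 -1.0000 2.5000 -2.7500]
Step 4: x=[8.0000 12.4375 19.0625 22.1875] v=[0.7500 -0.6250 1.6250 -1.3750]
Step 5: x=[6.5938 13.2188 18.1250 22.9375] v=[-2.8125 1.5625 -1.8750 1.5000]
Step 6: x=[5.2032 13.1407 17.1407 24.2813] v=[-2.7813 -0.1563 -1.9687 2.6875]
Step 7: x=[5.1797 11.0938 17.7267 25.0548] v=[-0.0470 -4.0938 1.1719 1.5469]
Step 8: x=[5.5234 9.4063 18.6603 25.1642] v=[0.6874 -3.3750 1.8671 0.2188]
Max displacement = 2.5937

Answer: 2.5937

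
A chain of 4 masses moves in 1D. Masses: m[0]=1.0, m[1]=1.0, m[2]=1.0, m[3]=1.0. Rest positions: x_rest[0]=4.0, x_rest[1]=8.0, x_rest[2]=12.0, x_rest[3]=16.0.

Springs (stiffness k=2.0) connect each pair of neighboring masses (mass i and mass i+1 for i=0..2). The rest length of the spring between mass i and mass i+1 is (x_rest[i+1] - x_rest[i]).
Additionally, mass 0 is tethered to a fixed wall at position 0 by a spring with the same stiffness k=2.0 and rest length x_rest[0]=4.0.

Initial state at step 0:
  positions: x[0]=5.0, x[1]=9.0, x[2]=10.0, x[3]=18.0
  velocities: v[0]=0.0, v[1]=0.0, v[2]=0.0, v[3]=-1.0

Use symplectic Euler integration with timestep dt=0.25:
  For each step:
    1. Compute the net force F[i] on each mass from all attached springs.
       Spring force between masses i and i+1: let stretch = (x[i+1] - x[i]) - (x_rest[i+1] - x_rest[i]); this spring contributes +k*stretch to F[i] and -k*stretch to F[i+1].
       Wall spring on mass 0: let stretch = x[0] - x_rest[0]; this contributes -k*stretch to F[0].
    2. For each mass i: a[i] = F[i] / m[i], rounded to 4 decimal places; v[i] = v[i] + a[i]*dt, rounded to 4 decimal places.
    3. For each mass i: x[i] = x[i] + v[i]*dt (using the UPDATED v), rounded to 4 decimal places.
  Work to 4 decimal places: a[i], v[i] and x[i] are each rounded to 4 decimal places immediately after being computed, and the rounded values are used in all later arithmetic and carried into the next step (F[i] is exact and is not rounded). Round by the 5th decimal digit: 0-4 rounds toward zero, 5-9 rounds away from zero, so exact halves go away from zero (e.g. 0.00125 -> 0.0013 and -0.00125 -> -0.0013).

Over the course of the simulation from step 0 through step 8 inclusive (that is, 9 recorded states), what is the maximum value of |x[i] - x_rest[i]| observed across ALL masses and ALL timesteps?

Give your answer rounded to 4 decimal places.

Answer: 2.4194

Derivation:
Step 0: x=[5.0000 9.0000 10.0000 18.0000] v=[0.0000 0.0000 0.0000 -1.0000]
Step 1: x=[4.8750 8.6250 10.8750 17.2500] v=[-0.5000 -1.5000 3.5000 -3.0000]
Step 2: x=[4.6094 8.0625 12.2656 16.2031] v=[-1.0625 -2.2500 5.5625 -4.1875]
Step 3: x=[4.1992 7.5938 13.6230 15.1640] v=[-1.6407 -1.8750 5.4297 -4.1563]
Step 4: x=[3.6885 7.4544 14.4194 14.4323] v=[-2.0430 -0.5577 3.1856 -2.9268]
Step 5: x=[3.1874 7.7149 14.3468 14.1990] v=[-2.0043 1.0419 -0.2905 -0.9333]
Step 6: x=[2.8538 8.2384 13.4267 14.4842] v=[-1.3343 2.0941 -3.6804 1.1406]
Step 7: x=[2.8366 8.7374 11.9903 15.1372] v=[-0.0689 1.9960 -5.7458 2.6119]
Step 8: x=[3.2024 8.9054 10.5406 15.8968] v=[1.4632 0.6721 -5.7988 3.0385]
Max displacement = 2.4194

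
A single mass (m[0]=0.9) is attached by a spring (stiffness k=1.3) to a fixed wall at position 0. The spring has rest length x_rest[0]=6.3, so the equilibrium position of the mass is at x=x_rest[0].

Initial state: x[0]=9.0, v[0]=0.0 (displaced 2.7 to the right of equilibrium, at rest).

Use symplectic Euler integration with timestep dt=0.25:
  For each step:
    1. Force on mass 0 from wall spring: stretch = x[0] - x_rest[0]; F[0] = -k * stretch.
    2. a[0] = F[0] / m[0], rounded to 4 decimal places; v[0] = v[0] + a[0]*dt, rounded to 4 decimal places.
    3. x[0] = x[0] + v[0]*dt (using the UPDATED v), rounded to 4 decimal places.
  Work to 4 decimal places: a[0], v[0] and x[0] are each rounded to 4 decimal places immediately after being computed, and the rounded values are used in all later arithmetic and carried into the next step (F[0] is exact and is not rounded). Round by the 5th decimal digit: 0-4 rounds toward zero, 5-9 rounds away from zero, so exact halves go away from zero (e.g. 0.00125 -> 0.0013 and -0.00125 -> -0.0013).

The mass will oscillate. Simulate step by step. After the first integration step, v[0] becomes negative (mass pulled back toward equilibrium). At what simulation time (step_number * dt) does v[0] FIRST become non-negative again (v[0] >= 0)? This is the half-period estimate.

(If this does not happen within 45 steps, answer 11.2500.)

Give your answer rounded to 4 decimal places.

Answer: 2.7500

Derivation:
Step 0: x=[9.0000] v=[0.0000]
Step 1: x=[8.7563] v=[-0.9750]
Step 2: x=[8.2908] v=[-1.8620]
Step 3: x=[7.6456] v=[-2.5809]
Step 4: x=[6.8789] v=[-3.0668]
Step 5: x=[6.0599] v=[-3.2759]
Step 6: x=[5.2626] v=[-3.1892]
Step 7: x=[4.5590] v=[-2.8146]
Step 8: x=[4.0125] v=[-2.1859]
Step 9: x=[3.6725] v=[-1.3599]
Step 10: x=[3.5697] v=[-0.4111]
Step 11: x=[3.7134] v=[0.5749]
First v>=0 after going negative at step 11, time=2.7500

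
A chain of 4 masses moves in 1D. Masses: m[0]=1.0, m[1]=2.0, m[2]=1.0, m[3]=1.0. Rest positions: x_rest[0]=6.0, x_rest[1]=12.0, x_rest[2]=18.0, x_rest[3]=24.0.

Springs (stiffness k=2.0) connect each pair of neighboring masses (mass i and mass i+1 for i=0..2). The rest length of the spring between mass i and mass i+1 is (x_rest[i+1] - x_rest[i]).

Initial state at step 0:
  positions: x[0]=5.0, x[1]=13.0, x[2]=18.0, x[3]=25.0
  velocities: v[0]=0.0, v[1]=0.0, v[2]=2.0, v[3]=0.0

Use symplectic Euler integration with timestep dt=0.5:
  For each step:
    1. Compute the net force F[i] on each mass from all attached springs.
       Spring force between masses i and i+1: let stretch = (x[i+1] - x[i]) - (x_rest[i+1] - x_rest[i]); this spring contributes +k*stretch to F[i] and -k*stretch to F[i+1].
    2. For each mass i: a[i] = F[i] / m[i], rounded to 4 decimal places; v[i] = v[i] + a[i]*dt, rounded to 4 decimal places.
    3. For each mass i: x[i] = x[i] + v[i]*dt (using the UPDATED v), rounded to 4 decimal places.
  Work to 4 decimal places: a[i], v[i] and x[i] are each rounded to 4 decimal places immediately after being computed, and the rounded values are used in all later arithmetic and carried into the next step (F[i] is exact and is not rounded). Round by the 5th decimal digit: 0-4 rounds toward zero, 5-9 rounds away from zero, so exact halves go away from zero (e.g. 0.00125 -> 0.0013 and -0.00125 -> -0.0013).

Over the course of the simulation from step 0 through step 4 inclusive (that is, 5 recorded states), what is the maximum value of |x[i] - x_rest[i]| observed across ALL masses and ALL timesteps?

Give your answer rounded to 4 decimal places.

Step 0: x=[5.0000 13.0000 18.0000 25.0000] v=[0.0000 0.0000 2.0000 0.0000]
Step 1: x=[6.0000 12.2500 20.0000 24.5000] v=[2.0000 -1.5000 4.0000 -1.0000]
Step 2: x=[7.1250 11.8750 20.3750 24.7500] v=[2.2500 -0.7500 0.7500 0.5000]
Step 3: x=[7.6250 12.4375 18.6875 25.8125] v=[1.0000 1.1250 -3.3750 2.1250]
Step 4: x=[7.5313 13.3594 17.4375 26.3125] v=[-0.1875 1.8438 -2.5000 1.0000]
Max displacement = 2.3750

Answer: 2.3750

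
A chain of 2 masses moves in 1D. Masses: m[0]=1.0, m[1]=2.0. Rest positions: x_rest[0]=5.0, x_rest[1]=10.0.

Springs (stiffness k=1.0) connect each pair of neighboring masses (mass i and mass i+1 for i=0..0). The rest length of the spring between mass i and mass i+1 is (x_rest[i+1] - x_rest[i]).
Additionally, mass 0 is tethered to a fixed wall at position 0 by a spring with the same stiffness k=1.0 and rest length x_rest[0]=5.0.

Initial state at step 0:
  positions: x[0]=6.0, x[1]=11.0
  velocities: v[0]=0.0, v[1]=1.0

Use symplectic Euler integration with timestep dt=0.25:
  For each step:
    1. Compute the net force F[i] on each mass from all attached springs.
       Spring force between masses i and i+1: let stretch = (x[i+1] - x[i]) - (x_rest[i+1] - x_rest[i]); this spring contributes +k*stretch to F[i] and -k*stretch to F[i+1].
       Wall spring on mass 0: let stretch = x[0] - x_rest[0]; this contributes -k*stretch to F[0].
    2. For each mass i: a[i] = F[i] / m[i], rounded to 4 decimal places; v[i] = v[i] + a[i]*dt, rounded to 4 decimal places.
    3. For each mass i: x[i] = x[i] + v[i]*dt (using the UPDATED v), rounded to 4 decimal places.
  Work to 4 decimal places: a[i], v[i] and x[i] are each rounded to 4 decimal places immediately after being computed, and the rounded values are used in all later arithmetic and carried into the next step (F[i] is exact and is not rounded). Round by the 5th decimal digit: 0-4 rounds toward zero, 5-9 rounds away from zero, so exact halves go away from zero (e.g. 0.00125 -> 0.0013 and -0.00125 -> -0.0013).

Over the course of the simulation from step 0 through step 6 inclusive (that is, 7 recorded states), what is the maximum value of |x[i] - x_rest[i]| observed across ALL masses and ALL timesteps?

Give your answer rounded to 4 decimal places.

Answer: 2.1511

Derivation:
Step 0: x=[6.0000 11.0000] v=[0.0000 1.0000]
Step 1: x=[5.9375 11.2500] v=[-0.2500 1.0000]
Step 2: x=[5.8359 11.4902] v=[-0.4063 0.9609]
Step 3: x=[5.7230 11.7100] v=[-0.4517 0.8791]
Step 4: x=[5.6266 11.8989] v=[-0.3857 0.7557]
Step 5: x=[5.5705 12.0481] v=[-0.2243 0.5967]
Step 6: x=[5.5711 12.1511] v=[0.0025 0.4120]
Max displacement = 2.1511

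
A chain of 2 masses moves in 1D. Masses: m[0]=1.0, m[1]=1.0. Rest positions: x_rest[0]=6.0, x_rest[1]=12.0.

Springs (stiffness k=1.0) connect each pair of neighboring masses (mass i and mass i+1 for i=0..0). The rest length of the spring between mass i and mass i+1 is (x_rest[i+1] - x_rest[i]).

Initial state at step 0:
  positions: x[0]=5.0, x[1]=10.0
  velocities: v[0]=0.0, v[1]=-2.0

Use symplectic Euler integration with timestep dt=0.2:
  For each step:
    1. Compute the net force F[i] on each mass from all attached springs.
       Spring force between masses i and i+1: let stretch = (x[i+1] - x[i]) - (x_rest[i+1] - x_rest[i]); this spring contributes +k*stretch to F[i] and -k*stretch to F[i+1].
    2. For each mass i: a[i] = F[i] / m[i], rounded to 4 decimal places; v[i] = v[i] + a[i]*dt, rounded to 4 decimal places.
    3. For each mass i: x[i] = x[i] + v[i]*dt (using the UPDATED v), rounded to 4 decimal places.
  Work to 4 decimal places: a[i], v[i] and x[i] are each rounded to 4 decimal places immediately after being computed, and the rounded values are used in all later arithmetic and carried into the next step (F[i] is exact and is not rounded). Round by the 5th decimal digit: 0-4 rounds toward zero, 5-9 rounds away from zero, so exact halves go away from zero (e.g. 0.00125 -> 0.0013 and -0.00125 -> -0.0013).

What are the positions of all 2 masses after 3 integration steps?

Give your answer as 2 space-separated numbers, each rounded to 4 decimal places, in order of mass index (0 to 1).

Step 0: x=[5.0000 10.0000] v=[0.0000 -2.0000]
Step 1: x=[4.9600 9.6400] v=[-0.2000 -1.8000]
Step 2: x=[4.8672 9.3328] v=[-0.4640 -1.5360]
Step 3: x=[4.7130 9.0870] v=[-0.7709 -1.2291]

Answer: 4.7130 9.0870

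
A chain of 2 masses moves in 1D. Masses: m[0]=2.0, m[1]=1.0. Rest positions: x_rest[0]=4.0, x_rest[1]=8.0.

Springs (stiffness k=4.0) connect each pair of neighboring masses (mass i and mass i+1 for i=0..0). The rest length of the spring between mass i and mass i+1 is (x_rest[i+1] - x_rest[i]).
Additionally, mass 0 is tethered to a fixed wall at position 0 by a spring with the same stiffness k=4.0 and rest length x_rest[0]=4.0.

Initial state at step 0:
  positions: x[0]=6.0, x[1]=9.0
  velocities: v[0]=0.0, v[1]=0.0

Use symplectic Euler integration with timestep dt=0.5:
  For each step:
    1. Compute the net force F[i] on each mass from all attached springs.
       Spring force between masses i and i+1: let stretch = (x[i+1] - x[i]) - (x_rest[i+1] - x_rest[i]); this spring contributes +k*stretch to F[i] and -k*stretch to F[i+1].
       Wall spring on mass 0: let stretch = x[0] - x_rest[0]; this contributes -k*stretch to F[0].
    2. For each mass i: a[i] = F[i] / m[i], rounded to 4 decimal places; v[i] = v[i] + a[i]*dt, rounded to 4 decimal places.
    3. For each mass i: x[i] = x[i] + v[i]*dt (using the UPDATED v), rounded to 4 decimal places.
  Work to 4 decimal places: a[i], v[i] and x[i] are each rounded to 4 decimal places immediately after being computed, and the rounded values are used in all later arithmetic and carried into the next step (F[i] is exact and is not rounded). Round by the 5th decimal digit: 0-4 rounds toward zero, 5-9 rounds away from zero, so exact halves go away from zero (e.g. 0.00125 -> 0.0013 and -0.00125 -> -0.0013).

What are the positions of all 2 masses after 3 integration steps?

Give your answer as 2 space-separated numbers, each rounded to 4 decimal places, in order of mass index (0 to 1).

Answer: 3.7500 7.0000

Derivation:
Step 0: x=[6.0000 9.0000] v=[0.0000 0.0000]
Step 1: x=[4.5000 10.0000] v=[-3.0000 2.0000]
Step 2: x=[3.5000 9.5000] v=[-2.0000 -1.0000]
Step 3: x=[3.7500 7.0000] v=[0.5000 -5.0000]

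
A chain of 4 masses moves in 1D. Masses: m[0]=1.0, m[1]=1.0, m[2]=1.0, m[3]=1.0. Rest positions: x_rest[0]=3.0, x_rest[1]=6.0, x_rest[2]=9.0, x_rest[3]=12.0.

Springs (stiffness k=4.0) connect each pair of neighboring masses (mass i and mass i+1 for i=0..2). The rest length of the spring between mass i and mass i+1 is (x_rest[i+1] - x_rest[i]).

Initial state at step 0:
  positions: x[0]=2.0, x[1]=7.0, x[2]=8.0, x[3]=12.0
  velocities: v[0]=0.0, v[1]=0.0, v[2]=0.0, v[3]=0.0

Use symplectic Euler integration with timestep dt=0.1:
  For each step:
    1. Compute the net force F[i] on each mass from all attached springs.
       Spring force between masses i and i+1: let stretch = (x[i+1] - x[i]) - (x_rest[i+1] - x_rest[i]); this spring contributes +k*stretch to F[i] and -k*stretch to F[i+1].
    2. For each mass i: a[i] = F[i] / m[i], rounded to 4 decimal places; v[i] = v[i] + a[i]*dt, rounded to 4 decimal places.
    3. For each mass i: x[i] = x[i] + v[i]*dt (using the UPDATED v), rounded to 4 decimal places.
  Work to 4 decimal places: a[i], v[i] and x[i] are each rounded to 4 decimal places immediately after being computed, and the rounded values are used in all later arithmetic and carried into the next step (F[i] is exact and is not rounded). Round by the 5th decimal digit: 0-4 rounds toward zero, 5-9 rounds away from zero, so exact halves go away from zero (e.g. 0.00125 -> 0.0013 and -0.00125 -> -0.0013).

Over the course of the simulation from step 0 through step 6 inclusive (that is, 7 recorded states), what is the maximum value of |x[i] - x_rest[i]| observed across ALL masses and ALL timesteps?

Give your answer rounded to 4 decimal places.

Step 0: x=[2.0000 7.0000 8.0000 12.0000] v=[0.0000 0.0000 0.0000 0.0000]
Step 1: x=[2.0800 6.8400 8.1200 11.9600] v=[0.8000 -1.6000 1.2000 -0.4000]
Step 2: x=[2.2304 6.5408 8.3424 11.8864] v=[1.5040 -2.9920 2.2240 -0.7360]
Step 3: x=[2.4332 6.1413 8.6345 11.7910] v=[2.0282 -3.9955 2.9210 -0.9536]
Step 4: x=[2.6643 5.6932 8.9531 11.6894] v=[2.3114 -4.4815 3.1863 -1.0162]
Step 5: x=[2.8966 5.2543 9.2508 11.5983] v=[2.3230 -4.3891 2.9769 -0.9107]
Step 6: x=[3.1032 4.8809 9.4825 11.5333] v=[2.0661 -3.7336 2.3173 -0.6497]
Max displacement = 1.1191

Answer: 1.1191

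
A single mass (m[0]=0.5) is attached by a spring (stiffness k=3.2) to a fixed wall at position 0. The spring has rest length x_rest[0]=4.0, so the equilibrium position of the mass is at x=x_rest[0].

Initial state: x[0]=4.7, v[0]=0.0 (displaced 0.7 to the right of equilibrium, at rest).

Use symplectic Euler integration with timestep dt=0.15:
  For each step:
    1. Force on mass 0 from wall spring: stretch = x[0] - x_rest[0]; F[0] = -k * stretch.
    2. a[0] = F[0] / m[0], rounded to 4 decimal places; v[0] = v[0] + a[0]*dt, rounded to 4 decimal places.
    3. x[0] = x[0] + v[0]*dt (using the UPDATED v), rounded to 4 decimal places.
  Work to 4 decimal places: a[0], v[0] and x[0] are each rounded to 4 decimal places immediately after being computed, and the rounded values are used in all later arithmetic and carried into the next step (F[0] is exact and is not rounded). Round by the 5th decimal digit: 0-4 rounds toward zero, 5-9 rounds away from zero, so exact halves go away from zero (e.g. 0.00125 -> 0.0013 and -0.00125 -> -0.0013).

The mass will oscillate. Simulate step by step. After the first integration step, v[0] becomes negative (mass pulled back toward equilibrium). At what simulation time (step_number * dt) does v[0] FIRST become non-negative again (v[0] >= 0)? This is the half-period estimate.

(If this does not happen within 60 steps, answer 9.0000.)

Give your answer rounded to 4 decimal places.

Step 0: x=[4.7000] v=[0.0000]
Step 1: x=[4.5992] v=[-0.6720]
Step 2: x=[4.4121] v=[-1.2472]
Step 3: x=[4.1657] v=[-1.6428]
Step 4: x=[3.8954] v=[-1.8019]
Step 5: x=[3.6402] v=[-1.7015]
Step 6: x=[3.4368] v=[-1.3561]
Step 7: x=[3.3145] v=[-0.8154]
Step 8: x=[3.2909] v=[-0.1573]
Step 9: x=[3.3694] v=[0.5234]
First v>=0 after going negative at step 9, time=1.3500

Answer: 1.3500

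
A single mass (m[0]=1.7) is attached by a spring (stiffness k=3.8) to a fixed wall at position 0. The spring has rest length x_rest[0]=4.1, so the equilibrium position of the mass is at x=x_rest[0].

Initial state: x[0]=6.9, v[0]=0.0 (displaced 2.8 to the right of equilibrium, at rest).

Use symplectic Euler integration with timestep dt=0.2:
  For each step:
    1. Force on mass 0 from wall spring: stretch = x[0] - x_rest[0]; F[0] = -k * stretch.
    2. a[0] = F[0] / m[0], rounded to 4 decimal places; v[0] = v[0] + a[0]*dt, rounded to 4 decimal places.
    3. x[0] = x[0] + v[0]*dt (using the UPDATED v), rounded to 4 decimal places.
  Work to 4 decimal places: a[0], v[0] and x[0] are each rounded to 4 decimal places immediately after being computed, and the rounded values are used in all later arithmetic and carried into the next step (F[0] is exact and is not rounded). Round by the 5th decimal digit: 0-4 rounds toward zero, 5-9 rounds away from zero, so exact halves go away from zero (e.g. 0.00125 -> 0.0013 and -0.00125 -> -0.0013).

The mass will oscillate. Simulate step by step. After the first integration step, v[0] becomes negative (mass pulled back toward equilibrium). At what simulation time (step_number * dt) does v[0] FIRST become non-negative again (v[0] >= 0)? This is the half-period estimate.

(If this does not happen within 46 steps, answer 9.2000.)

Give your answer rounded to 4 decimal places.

Step 0: x=[6.9000] v=[0.0000]
Step 1: x=[6.6496] v=[-1.2518]
Step 2: x=[6.1713] v=[-2.3916]
Step 3: x=[5.5078] v=[-3.3176]
Step 4: x=[4.7184] v=[-3.9470]
Step 5: x=[3.8737] v=[-4.2235]
Step 6: x=[3.0492] v=[-4.1223]
Step 7: x=[2.3187] v=[-3.6525]
Step 8: x=[1.7475] v=[-2.8562]
Step 9: x=[1.3866] v=[-1.8045]
Step 10: x=[1.2683] v=[-0.5915]
Step 11: x=[1.4032] v=[0.6744]
First v>=0 after going negative at step 11, time=2.2000

Answer: 2.2000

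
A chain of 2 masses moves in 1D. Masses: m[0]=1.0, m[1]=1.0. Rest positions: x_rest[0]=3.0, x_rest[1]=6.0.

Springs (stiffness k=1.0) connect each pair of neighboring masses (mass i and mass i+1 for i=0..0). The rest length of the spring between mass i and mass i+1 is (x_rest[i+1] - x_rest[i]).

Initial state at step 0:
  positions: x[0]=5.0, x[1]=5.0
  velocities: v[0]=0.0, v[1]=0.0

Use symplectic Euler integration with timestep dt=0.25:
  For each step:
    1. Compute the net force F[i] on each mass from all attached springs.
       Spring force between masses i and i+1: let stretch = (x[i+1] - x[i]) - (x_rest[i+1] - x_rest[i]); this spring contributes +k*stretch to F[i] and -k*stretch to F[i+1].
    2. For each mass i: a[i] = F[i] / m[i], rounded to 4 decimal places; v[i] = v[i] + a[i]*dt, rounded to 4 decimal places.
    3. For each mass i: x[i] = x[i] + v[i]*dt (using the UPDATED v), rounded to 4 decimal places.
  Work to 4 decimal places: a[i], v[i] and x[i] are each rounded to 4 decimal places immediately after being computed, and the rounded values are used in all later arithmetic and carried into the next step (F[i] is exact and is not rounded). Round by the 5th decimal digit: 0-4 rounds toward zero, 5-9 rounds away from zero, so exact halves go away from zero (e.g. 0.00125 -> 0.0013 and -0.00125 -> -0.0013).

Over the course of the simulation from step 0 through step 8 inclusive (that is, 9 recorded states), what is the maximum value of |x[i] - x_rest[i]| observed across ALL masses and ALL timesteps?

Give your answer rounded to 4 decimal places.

Step 0: x=[5.0000 5.0000] v=[0.0000 0.0000]
Step 1: x=[4.8125 5.1875] v=[-0.7500 0.7500]
Step 2: x=[4.4609 5.5391] v=[-1.4063 1.4063]
Step 3: x=[3.9892 6.0108] v=[-1.8868 1.8868]
Step 4: x=[3.4564 6.5437] v=[-2.1314 2.1314]
Step 5: x=[2.9290 7.0711] v=[-2.1096 2.1096]
Step 6: x=[2.4730 7.5271] v=[-1.8241 1.8241]
Step 7: x=[2.1454 7.8548] v=[-1.3106 1.3106]
Step 8: x=[1.9871 8.0131] v=[-0.6333 0.6333]
Max displacement = 2.0131

Answer: 2.0131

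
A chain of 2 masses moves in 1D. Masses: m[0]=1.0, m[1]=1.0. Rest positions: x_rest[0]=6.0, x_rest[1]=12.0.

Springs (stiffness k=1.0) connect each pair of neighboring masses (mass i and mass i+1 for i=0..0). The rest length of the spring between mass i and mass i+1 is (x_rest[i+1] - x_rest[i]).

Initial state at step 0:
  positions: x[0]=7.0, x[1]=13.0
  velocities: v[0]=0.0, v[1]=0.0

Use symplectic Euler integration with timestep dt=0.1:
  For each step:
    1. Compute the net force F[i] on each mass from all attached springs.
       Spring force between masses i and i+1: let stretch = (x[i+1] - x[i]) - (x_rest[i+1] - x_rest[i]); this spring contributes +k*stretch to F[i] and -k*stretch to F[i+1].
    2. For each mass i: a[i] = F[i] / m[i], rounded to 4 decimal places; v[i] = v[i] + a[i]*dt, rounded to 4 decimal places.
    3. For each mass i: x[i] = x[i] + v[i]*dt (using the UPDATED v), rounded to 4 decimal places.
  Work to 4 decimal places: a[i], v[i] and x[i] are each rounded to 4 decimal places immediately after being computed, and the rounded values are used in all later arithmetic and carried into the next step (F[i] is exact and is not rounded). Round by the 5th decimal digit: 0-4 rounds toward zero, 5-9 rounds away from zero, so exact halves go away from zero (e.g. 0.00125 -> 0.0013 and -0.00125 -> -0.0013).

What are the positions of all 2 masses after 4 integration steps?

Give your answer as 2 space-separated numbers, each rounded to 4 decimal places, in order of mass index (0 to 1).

Answer: 7.0000 13.0000

Derivation:
Step 0: x=[7.0000 13.0000] v=[0.0000 0.0000]
Step 1: x=[7.0000 13.0000] v=[0.0000 0.0000]
Step 2: x=[7.0000 13.0000] v=[0.0000 0.0000]
Step 3: x=[7.0000 13.0000] v=[0.0000 0.0000]
Step 4: x=[7.0000 13.0000] v=[0.0000 0.0000]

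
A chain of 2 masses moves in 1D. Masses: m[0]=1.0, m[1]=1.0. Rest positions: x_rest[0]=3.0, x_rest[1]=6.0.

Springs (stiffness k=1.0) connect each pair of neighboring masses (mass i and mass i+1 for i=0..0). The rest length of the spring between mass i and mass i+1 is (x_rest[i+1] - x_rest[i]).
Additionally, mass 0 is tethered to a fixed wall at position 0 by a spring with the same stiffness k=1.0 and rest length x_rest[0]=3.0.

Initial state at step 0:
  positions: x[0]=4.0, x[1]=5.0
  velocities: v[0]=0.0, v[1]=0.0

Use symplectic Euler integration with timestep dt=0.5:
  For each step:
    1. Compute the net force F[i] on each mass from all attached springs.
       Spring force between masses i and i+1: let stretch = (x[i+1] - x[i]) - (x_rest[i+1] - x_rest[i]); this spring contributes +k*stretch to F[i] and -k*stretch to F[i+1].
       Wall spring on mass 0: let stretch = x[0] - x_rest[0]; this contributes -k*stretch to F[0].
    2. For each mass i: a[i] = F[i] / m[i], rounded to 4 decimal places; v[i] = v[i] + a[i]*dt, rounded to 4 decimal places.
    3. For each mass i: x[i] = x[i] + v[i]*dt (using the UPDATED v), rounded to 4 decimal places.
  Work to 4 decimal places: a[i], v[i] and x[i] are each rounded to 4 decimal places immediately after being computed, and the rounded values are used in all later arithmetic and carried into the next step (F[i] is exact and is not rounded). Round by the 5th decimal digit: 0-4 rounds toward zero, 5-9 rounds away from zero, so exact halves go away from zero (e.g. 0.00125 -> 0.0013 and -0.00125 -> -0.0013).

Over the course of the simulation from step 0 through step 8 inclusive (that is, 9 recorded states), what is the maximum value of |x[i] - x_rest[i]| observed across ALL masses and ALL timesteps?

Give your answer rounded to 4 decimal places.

Step 0: x=[4.0000 5.0000] v=[0.0000 0.0000]
Step 1: x=[3.2500 5.5000] v=[-1.5000 1.0000]
Step 2: x=[2.2500 6.1875] v=[-2.0000 1.3750]
Step 3: x=[1.6719 6.6407] v=[-1.1563 0.9063]
Step 4: x=[1.9180 6.6017] v=[0.4922 -0.0781]
Step 5: x=[2.8556 6.1417] v=[1.8751 -0.9200]
Step 6: x=[3.9008 5.6102] v=[2.0904 -1.0631]
Step 7: x=[4.3982 5.4013] v=[0.9947 -0.4178]
Step 8: x=[4.0468 5.6917] v=[-0.7029 0.5807]
Max displacement = 1.3982

Answer: 1.3982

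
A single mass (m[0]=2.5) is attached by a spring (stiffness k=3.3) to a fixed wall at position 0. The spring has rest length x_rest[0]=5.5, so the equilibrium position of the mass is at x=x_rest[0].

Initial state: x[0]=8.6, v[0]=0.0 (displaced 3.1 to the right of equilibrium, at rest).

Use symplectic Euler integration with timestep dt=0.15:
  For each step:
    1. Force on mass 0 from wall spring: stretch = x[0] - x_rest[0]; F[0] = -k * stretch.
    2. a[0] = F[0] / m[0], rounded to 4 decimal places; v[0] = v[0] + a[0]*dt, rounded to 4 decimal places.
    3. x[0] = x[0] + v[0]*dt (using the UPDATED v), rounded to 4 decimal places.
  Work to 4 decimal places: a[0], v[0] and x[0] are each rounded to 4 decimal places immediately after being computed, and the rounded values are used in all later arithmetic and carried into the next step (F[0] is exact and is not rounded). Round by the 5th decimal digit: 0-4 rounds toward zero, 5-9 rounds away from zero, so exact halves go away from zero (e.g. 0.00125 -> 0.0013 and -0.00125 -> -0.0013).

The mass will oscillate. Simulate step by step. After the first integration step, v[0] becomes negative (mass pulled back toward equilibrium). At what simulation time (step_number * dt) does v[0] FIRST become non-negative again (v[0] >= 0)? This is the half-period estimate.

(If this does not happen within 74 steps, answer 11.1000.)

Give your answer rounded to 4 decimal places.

Step 0: x=[8.6000] v=[0.0000]
Step 1: x=[8.5079] v=[-0.6138]
Step 2: x=[8.3265] v=[-1.2094]
Step 3: x=[8.0611] v=[-1.7691]
Step 4: x=[7.7197] v=[-2.2762]
Step 5: x=[7.3123] v=[-2.7157]
Step 6: x=[6.8511] v=[-3.0745]
Step 7: x=[6.3498] v=[-3.3420]
Step 8: x=[5.8233] v=[-3.5103]
Step 9: x=[5.2872] v=[-3.5743]
Step 10: x=[4.7574] v=[-3.5322]
Step 11: x=[4.2496] v=[-3.3852]
Step 12: x=[3.7790] v=[-3.1376]
Step 13: x=[3.3595] v=[-2.7968]
Step 14: x=[3.0036] v=[-2.3730]
Step 15: x=[2.7218] v=[-1.8787]
Step 16: x=[2.5225] v=[-1.3286]
Step 17: x=[2.4116] v=[-0.7391]
Step 18: x=[2.3925] v=[-0.1276]
Step 19: x=[2.4657] v=[0.4877]
First v>=0 after going negative at step 19, time=2.8500

Answer: 2.8500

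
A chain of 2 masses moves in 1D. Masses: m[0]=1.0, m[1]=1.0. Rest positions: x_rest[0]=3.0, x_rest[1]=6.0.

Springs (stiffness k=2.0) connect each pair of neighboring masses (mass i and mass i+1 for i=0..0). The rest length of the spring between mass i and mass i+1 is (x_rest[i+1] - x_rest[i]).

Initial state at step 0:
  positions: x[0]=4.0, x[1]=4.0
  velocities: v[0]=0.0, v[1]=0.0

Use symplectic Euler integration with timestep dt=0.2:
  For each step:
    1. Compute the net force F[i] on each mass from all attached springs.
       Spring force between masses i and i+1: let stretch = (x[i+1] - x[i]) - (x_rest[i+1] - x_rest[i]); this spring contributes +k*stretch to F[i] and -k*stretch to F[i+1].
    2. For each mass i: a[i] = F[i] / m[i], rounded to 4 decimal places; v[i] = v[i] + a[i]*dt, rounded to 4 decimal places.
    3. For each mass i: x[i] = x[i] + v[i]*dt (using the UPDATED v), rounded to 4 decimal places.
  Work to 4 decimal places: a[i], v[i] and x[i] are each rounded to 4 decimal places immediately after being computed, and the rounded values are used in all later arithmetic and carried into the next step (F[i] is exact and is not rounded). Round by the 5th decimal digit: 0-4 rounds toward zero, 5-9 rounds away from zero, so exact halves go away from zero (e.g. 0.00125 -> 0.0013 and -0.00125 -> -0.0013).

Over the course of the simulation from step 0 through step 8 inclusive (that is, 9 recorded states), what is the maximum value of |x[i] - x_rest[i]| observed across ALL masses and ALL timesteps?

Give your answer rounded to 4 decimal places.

Answer: 2.0197

Derivation:
Step 0: x=[4.0000 4.0000] v=[0.0000 0.0000]
Step 1: x=[3.7600 4.2400] v=[-1.2000 1.2000]
Step 2: x=[3.3184 4.6816] v=[-2.2080 2.2080]
Step 3: x=[2.7459 5.2541] v=[-2.8627 2.8627]
Step 4: x=[2.1340 5.8660] v=[-3.0594 3.0594]
Step 5: x=[1.5807 6.4193] v=[-2.7666 2.7666]
Step 6: x=[1.1745 6.8255] v=[-2.0312 2.0312]
Step 7: x=[0.9803 7.0197] v=[-0.9708 0.9708]
Step 8: x=[1.0293 6.9707] v=[0.2450 -0.2450]
Max displacement = 2.0197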